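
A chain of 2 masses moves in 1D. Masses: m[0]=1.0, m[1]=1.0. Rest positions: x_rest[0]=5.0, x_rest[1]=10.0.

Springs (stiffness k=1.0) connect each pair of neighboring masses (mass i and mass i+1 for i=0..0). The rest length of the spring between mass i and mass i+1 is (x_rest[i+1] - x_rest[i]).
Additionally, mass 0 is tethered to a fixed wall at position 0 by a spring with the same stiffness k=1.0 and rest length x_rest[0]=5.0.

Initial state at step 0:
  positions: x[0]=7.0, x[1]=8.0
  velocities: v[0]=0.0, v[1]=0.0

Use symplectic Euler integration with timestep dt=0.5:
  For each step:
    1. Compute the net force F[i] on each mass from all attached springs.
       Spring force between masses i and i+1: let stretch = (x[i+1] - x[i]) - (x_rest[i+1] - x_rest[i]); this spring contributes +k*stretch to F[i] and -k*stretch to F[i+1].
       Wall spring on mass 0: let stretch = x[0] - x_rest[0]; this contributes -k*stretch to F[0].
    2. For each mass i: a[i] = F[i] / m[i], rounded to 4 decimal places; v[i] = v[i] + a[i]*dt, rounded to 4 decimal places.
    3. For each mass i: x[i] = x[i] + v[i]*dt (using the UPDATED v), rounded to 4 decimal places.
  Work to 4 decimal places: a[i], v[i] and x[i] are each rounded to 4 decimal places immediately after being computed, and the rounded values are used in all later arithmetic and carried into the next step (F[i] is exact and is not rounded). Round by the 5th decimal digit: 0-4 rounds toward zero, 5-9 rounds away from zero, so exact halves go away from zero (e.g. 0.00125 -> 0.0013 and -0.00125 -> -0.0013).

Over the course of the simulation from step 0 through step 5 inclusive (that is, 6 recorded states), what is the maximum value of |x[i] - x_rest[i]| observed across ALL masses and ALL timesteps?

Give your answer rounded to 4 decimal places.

Step 0: x=[7.0000 8.0000] v=[0.0000 0.0000]
Step 1: x=[5.5000 9.0000] v=[-3.0000 2.0000]
Step 2: x=[3.5000 10.3750] v=[-4.0000 2.7500]
Step 3: x=[2.3438 11.2813] v=[-2.3125 1.8125]
Step 4: x=[2.8360 11.2032] v=[0.9844 -0.1563]
Step 5: x=[4.7110 10.2833] v=[3.7500 -1.8399]
Max displacement = 2.6562

Answer: 2.6562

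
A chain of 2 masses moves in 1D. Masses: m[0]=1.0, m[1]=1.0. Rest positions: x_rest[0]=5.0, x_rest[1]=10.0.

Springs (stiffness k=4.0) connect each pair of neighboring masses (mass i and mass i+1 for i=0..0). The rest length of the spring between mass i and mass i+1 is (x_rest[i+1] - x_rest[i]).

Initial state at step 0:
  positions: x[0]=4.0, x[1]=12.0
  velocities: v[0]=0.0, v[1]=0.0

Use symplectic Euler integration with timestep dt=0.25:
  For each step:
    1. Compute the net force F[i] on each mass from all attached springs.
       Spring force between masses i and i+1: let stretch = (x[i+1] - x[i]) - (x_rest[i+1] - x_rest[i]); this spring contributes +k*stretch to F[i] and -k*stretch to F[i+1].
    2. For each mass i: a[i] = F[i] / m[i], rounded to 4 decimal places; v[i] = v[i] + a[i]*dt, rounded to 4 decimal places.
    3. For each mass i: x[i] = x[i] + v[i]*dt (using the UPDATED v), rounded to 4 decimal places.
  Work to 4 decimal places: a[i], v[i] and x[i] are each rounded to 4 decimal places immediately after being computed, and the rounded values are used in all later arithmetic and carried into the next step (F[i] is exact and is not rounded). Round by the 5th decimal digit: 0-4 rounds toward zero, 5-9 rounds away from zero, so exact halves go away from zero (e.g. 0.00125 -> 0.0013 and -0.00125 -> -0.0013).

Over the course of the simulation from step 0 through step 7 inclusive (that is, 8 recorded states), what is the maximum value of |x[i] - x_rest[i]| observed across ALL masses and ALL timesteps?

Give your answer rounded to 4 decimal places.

Answer: 2.0938

Derivation:
Step 0: x=[4.0000 12.0000] v=[0.0000 0.0000]
Step 1: x=[4.7500 11.2500] v=[3.0000 -3.0000]
Step 2: x=[5.8750 10.1250] v=[4.5000 -4.5000]
Step 3: x=[6.8125 9.1875] v=[3.7500 -3.7500]
Step 4: x=[7.0938 8.9063] v=[1.1250 -1.1250]
Step 5: x=[6.5782 9.4219] v=[-2.0625 2.0625]
Step 6: x=[5.5235 10.4766] v=[-4.2188 4.2188]
Step 7: x=[4.4571 11.5430] v=[-4.2657 4.2657]
Max displacement = 2.0938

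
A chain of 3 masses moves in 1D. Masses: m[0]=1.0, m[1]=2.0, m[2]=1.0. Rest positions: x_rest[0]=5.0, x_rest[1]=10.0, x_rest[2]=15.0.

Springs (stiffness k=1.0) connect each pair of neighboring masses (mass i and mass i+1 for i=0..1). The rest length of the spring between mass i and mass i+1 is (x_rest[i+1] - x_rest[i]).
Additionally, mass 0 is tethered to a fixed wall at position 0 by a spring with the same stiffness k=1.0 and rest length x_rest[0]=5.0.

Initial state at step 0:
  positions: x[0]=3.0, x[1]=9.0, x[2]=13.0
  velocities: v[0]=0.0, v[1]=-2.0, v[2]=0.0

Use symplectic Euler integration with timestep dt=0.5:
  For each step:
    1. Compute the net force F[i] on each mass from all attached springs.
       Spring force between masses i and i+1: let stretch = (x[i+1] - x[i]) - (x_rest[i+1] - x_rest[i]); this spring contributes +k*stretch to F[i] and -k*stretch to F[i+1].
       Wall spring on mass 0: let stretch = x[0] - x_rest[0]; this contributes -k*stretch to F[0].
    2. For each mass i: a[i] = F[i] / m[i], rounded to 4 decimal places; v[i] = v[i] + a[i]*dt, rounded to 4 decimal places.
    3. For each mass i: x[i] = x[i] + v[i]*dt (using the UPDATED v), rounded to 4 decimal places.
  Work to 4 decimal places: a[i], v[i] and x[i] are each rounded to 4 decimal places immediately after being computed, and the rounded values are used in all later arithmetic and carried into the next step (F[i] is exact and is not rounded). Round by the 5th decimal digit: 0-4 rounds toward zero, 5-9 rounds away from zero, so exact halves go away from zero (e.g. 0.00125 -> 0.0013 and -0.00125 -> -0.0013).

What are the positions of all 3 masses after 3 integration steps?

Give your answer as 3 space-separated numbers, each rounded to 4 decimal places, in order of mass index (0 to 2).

Answer: 4.7657 6.1953 13.0781

Derivation:
Step 0: x=[3.0000 9.0000 13.0000] v=[0.0000 -2.0000 0.0000]
Step 1: x=[3.7500 7.7500 13.2500] v=[1.5000 -2.5000 0.5000]
Step 2: x=[4.5625 6.6875 13.3750] v=[1.6250 -2.1250 0.2500]
Step 3: x=[4.7657 6.1953 13.0781] v=[0.4063 -0.9844 -0.5938]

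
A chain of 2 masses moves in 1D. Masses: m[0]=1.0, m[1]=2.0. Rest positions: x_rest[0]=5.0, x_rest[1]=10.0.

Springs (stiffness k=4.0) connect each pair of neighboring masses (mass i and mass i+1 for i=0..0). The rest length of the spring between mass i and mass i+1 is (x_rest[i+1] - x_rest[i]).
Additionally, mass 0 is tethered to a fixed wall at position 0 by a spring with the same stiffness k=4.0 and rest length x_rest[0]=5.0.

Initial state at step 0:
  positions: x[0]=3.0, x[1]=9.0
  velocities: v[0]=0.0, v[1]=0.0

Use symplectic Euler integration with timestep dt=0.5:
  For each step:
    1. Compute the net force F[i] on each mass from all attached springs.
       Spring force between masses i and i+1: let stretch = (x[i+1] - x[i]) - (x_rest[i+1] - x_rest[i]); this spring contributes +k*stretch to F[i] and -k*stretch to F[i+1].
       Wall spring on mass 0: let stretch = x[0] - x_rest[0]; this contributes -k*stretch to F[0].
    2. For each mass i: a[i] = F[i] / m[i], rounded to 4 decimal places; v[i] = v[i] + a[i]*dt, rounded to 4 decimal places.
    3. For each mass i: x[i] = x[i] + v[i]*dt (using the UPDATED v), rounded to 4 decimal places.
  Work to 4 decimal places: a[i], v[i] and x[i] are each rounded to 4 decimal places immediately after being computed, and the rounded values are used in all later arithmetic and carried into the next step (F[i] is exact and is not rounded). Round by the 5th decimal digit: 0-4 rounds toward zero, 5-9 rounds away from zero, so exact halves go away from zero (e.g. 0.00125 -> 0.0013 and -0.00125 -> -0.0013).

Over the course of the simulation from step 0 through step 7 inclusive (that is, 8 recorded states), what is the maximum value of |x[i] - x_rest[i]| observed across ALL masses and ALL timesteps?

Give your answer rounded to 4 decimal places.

Answer: 2.5625

Derivation:
Step 0: x=[3.0000 9.0000] v=[0.0000 0.0000]
Step 1: x=[6.0000 8.5000] v=[6.0000 -1.0000]
Step 2: x=[5.5000 9.2500] v=[-1.0000 1.5000]
Step 3: x=[3.2500 10.6250] v=[-4.5000 2.7500]
Step 4: x=[5.1250 10.8125] v=[3.7500 0.3750]
Step 5: x=[7.5625 10.6563] v=[4.8750 -0.3125]
Step 6: x=[5.5313 11.4532] v=[-4.0624 1.5937]
Step 7: x=[3.8907 11.7891] v=[-3.2812 0.6718]
Max displacement = 2.5625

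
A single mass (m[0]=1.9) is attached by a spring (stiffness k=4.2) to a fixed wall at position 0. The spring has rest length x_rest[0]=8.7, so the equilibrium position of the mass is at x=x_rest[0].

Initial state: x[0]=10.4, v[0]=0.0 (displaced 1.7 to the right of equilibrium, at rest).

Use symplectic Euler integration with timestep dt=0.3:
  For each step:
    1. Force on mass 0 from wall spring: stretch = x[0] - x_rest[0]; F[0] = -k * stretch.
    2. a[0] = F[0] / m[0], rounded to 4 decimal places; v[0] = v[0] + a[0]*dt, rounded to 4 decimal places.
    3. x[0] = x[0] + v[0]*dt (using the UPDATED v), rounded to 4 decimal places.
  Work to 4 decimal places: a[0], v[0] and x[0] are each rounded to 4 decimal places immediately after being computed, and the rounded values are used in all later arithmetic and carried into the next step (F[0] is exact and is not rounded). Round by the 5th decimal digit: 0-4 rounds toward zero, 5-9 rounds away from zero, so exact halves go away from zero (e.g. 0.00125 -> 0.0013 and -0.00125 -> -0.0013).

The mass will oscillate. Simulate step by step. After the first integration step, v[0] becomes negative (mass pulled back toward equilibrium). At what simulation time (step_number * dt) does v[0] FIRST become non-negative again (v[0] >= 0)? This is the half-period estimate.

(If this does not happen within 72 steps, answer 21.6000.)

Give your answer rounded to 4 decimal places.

Answer: 2.1000

Derivation:
Step 0: x=[10.4000] v=[0.0000]
Step 1: x=[10.0618] v=[-1.1274]
Step 2: x=[9.4527] v=[-2.0305]
Step 3: x=[8.6938] v=[-2.5297]
Step 4: x=[7.9361] v=[-2.5256]
Step 5: x=[7.3304] v=[-2.0190]
Step 6: x=[6.9972] v=[-1.1108]
Step 7: x=[7.0027] v=[0.0184]
First v>=0 after going negative at step 7, time=2.1000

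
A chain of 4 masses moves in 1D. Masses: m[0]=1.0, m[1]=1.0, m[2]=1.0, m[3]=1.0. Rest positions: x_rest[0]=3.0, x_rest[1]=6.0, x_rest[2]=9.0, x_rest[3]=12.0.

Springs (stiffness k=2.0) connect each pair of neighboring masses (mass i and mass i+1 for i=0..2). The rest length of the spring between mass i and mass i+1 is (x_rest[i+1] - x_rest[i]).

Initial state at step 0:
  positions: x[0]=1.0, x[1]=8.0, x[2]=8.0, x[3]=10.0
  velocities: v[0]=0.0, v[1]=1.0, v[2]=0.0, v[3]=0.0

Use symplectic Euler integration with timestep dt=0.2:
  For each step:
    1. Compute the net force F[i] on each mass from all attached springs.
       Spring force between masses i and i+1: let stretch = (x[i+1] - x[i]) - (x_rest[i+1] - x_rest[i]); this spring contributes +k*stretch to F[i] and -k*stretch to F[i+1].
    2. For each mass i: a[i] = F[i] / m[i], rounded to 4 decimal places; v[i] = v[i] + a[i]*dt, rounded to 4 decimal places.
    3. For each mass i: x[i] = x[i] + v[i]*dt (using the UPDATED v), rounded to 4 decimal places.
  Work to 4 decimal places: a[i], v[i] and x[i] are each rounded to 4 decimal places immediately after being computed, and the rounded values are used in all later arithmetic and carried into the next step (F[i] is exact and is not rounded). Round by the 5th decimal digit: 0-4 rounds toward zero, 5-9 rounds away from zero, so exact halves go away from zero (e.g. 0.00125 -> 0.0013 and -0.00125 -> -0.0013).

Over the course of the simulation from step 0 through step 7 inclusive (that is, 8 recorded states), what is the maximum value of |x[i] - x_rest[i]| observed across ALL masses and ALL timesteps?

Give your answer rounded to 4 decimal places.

Answer: 2.6433

Derivation:
Step 0: x=[1.0000 8.0000 8.0000 10.0000] v=[0.0000 1.0000 0.0000 0.0000]
Step 1: x=[1.3200 7.6400 8.1600 10.0800] v=[1.6000 -1.8000 0.8000 0.4000]
Step 2: x=[1.9056 6.8160 8.4320 10.2464] v=[2.9280 -4.1200 1.3600 0.8320]
Step 3: x=[2.6440 5.7284 8.7199 10.5076] v=[3.6922 -5.4378 1.4394 1.3062]
Step 4: x=[3.3892 4.6334 8.9115 10.8658] v=[3.7260 -5.4750 0.9579 1.7911]
Step 5: x=[3.9939 3.7811 8.9172 11.3077] v=[3.0237 -4.2614 0.0284 2.2094]
Step 6: x=[4.3416 3.3567 8.7032 11.7983] v=[1.7386 -2.1218 -1.0698 2.4532]
Step 7: x=[4.3705 3.4389 8.3091 12.2813] v=[0.1446 0.4108 -1.9704 2.4152]
Max displacement = 2.6433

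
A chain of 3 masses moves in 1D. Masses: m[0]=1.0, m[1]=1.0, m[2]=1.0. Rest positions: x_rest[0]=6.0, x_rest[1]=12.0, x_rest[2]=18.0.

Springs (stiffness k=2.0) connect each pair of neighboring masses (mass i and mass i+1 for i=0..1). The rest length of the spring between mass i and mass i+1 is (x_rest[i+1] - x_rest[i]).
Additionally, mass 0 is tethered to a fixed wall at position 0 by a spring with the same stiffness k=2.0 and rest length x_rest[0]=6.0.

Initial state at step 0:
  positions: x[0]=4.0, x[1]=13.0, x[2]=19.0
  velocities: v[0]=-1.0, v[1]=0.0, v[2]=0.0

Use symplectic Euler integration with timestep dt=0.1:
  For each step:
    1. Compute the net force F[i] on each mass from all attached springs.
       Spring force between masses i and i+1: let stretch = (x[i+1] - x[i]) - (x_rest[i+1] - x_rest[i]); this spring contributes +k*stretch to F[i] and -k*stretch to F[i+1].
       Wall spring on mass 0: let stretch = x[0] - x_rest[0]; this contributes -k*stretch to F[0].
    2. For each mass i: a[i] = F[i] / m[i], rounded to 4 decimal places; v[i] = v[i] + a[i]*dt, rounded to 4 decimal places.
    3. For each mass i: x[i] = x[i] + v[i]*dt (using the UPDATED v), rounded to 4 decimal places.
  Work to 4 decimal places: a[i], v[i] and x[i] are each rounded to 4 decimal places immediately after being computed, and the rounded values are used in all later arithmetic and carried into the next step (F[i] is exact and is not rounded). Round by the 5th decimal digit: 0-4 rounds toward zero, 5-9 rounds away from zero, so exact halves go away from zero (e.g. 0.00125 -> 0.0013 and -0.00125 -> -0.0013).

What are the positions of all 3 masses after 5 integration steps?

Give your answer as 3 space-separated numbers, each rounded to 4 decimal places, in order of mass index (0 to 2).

Answer: 4.9021 12.2090 18.9603

Derivation:
Step 0: x=[4.0000 13.0000 19.0000] v=[-1.0000 0.0000 0.0000]
Step 1: x=[4.0000 12.9400 19.0000] v=[0.0000 -0.6000 0.0000]
Step 2: x=[4.0988 12.8224 18.9988] v=[0.9880 -1.1760 -0.0120]
Step 3: x=[4.2901 12.6539 18.9941] v=[1.9130 -1.6854 -0.0473]
Step 4: x=[4.5629 12.4449 18.9826] v=[2.7277 -2.0901 -0.1153]
Step 5: x=[4.9021 12.2090 18.9603] v=[3.3915 -2.3590 -0.2228]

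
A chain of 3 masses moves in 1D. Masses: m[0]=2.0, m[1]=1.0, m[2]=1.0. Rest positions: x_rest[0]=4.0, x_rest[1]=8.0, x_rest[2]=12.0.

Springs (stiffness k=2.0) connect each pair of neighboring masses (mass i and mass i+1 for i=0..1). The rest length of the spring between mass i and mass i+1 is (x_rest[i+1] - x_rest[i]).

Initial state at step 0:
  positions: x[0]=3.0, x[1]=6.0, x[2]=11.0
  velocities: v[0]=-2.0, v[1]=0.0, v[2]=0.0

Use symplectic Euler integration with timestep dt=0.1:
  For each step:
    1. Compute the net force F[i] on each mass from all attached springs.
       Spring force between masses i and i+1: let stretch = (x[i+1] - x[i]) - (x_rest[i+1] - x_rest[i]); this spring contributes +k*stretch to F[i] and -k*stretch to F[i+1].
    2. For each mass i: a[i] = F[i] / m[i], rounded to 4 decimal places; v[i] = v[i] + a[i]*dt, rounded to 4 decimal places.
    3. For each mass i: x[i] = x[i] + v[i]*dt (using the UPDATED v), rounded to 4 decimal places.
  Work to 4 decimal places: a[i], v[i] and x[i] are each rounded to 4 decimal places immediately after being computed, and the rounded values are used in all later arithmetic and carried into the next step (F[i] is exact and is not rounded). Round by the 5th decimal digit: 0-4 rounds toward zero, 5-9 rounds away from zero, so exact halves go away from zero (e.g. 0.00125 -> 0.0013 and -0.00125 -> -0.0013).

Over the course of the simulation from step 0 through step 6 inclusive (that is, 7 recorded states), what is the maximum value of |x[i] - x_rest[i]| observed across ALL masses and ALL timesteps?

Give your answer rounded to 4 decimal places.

Answer: 2.3105

Derivation:
Step 0: x=[3.0000 6.0000 11.0000] v=[-2.0000 0.0000 0.0000]
Step 1: x=[2.7900 6.0400 10.9800] v=[-2.1000 0.4000 -0.2000]
Step 2: x=[2.5725 6.1138 10.9412] v=[-2.1750 0.7380 -0.3880]
Step 3: x=[2.3504 6.2133 10.8859] v=[-2.2209 0.9952 -0.5535]
Step 4: x=[2.1269 6.3290 10.8171] v=[-2.2346 1.1571 -0.6880]
Step 5: x=[1.9055 6.4504 10.7385] v=[-2.2144 1.2143 -0.7856]
Step 6: x=[1.6895 6.5667 10.6542] v=[-2.1599 1.1629 -0.8432]
Max displacement = 2.3105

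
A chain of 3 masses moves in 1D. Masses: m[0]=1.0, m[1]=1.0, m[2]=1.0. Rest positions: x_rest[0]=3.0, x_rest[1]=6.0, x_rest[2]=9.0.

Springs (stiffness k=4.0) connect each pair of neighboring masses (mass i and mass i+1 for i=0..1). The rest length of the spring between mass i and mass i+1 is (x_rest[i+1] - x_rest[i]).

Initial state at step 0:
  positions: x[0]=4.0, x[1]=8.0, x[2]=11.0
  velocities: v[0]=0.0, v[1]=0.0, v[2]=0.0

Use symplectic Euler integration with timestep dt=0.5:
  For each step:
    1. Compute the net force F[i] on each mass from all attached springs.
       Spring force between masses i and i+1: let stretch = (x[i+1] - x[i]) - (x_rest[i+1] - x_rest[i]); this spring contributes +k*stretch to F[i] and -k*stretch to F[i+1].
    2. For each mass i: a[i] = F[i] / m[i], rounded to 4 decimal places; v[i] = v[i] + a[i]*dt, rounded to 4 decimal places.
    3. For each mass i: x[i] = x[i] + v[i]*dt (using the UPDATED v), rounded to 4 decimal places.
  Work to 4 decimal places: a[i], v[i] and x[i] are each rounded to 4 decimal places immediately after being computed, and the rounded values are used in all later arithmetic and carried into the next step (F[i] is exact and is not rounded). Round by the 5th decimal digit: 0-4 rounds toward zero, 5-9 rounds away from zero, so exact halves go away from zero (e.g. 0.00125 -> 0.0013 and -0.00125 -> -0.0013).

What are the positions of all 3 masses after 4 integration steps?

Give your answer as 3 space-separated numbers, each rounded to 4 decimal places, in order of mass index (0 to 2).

Answer: 5.0000 7.0000 11.0000

Derivation:
Step 0: x=[4.0000 8.0000 11.0000] v=[0.0000 0.0000 0.0000]
Step 1: x=[5.0000 7.0000 11.0000] v=[2.0000 -2.0000 0.0000]
Step 2: x=[5.0000 8.0000 10.0000] v=[0.0000 2.0000 -2.0000]
Step 3: x=[5.0000 8.0000 10.0000] v=[0.0000 0.0000 0.0000]
Step 4: x=[5.0000 7.0000 11.0000] v=[0.0000 -2.0000 2.0000]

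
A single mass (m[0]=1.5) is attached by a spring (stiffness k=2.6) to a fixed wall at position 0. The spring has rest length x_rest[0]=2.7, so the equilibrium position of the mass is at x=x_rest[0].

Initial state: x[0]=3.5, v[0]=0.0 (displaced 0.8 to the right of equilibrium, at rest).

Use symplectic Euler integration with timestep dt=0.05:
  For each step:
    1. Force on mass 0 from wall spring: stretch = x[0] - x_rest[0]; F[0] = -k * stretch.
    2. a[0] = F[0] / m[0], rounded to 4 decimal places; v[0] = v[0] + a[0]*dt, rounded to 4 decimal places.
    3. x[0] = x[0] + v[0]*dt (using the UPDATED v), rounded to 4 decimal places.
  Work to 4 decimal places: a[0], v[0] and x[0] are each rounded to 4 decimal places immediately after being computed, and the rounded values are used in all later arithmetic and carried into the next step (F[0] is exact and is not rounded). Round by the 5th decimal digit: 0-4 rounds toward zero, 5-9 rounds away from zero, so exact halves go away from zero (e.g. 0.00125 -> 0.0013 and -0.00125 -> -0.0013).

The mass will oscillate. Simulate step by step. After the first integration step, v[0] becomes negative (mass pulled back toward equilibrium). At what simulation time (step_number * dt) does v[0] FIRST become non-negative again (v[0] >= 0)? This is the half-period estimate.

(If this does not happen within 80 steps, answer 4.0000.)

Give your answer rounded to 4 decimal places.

Step 0: x=[3.5000] v=[0.0000]
Step 1: x=[3.4965] v=[-0.0693]
Step 2: x=[3.4896] v=[-0.1383]
Step 3: x=[3.4793] v=[-0.2067]
Step 4: x=[3.4656] v=[-0.2742]
Step 5: x=[3.4486] v=[-0.3406]
Step 6: x=[3.4283] v=[-0.4055]
Step 7: x=[3.4049] v=[-0.4686]
Step 8: x=[3.3784] v=[-0.5297]
Step 9: x=[3.3490] v=[-0.5885]
Step 10: x=[3.3168] v=[-0.6447]
Step 11: x=[3.2819] v=[-0.6982]
Step 12: x=[3.2445] v=[-0.7486]
Step 13: x=[3.2047] v=[-0.7958]
Step 14: x=[3.1627] v=[-0.8395]
Step 15: x=[3.1187] v=[-0.8796]
Step 16: x=[3.0729] v=[-0.9159]
Step 17: x=[3.0255] v=[-0.9482]
Step 18: x=[2.9767] v=[-0.9764]
Step 19: x=[2.9267] v=[-1.0004]
Step 20: x=[2.8757] v=[-1.0200]
Step 21: x=[2.8239] v=[-1.0352]
Step 22: x=[2.7716] v=[-1.0459]
Step 23: x=[2.7190] v=[-1.0521]
Step 24: x=[2.6663] v=[-1.0537]
Step 25: x=[2.6138] v=[-1.0508]
Step 26: x=[2.5616] v=[-1.0433]
Step 27: x=[2.5100] v=[-1.0313]
Step 28: x=[2.4593] v=[-1.0148]
Step 29: x=[2.4096] v=[-0.9939]
Step 30: x=[2.3612] v=[-0.9687]
Step 31: x=[2.3142] v=[-0.9393]
Step 32: x=[2.2689] v=[-0.9059]
Step 33: x=[2.2255] v=[-0.8685]
Step 34: x=[2.1841] v=[-0.8274]
Step 35: x=[2.1450] v=[-0.7827]
Step 36: x=[2.1083] v=[-0.7346]
Step 37: x=[2.0741] v=[-0.6833]
Step 38: x=[2.0426] v=[-0.6291]
Step 39: x=[2.0140] v=[-0.5721]
Step 40: x=[1.9884] v=[-0.5126]
Step 41: x=[1.9659] v=[-0.4509]
Step 42: x=[1.9465] v=[-0.3873]
Step 43: x=[1.9304] v=[-0.3220]
Step 44: x=[1.9176] v=[-0.2553]
Step 45: x=[1.9082] v=[-0.1875]
Step 46: x=[1.9023] v=[-0.1189]
Step 47: x=[1.8998] v=[-0.0498]
Step 48: x=[1.9008] v=[0.0196]
First v>=0 after going negative at step 48, time=2.4000

Answer: 2.4000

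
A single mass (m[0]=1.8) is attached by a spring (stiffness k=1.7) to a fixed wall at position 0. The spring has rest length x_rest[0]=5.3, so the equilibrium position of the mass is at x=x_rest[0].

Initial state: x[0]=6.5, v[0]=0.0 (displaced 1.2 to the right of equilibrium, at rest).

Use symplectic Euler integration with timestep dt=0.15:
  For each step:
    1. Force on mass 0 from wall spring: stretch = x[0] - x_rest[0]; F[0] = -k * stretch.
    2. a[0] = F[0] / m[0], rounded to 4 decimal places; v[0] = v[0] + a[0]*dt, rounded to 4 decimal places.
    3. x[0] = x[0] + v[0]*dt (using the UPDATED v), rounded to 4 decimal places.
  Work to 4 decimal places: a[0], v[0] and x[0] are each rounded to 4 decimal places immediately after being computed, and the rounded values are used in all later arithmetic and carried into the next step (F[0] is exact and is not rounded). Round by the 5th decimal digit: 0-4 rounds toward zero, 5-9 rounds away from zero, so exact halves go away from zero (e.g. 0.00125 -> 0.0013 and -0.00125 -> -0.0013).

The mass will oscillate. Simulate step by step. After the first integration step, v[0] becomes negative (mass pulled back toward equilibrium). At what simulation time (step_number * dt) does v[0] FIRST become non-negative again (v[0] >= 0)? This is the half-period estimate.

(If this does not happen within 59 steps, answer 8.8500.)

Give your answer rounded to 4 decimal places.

Step 0: x=[6.5000] v=[0.0000]
Step 1: x=[6.4745] v=[-0.1700]
Step 2: x=[6.4240] v=[-0.3364]
Step 3: x=[6.3497] v=[-0.4956]
Step 4: x=[6.2531] v=[-0.6443]
Step 5: x=[6.1362] v=[-0.7793]
Step 6: x=[6.0015] v=[-0.8978]
Step 7: x=[5.8519] v=[-0.9972]
Step 8: x=[5.6906] v=[-1.0754]
Step 9: x=[5.5210] v=[-1.1307]
Step 10: x=[5.3467] v=[-1.1620]
Step 11: x=[5.1714] v=[-1.1686]
Step 12: x=[4.9988] v=[-1.1504]
Step 13: x=[4.8326] v=[-1.1077]
Step 14: x=[4.6764] v=[-1.0415]
Step 15: x=[4.5334] v=[-0.9532]
Step 16: x=[4.4067] v=[-0.8446]
Step 17: x=[4.2990] v=[-0.7180]
Step 18: x=[4.2126] v=[-0.5762]
Step 19: x=[4.1493] v=[-0.4222]
Step 20: x=[4.1104] v=[-0.2592]
Step 21: x=[4.0968] v=[-0.0907]
Step 22: x=[4.1088] v=[0.0798]
First v>=0 after going negative at step 22, time=3.3000

Answer: 3.3000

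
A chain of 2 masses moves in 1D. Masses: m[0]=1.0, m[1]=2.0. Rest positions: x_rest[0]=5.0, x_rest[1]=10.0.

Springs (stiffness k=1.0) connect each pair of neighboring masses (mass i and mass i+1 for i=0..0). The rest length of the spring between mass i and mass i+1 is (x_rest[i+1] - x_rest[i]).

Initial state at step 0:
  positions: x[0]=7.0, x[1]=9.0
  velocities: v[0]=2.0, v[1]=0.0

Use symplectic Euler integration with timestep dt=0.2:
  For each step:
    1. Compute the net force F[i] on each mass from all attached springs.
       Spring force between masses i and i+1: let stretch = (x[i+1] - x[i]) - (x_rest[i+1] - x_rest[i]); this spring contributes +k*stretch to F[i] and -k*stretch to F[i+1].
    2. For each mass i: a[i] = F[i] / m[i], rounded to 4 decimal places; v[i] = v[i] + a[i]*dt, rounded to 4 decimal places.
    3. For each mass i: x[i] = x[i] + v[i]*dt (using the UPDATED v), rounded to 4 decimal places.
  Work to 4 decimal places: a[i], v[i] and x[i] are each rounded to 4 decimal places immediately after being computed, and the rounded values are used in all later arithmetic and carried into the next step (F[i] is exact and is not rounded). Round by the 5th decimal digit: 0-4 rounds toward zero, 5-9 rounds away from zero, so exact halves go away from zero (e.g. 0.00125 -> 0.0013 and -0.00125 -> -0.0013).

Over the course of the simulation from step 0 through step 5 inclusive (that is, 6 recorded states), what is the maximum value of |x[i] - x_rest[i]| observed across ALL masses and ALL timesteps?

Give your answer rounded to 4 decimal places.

Answer: 2.4525

Derivation:
Step 0: x=[7.0000 9.0000] v=[2.0000 0.0000]
Step 1: x=[7.2800 9.0600] v=[1.4000 0.3000]
Step 2: x=[7.4312 9.1844] v=[0.7560 0.6220]
Step 3: x=[7.4525 9.3737] v=[0.1066 0.9467]
Step 4: x=[7.3507 9.6246] v=[-0.5092 1.2546]
Step 5: x=[7.1398 9.9300] v=[-1.0544 1.5272]
Max displacement = 2.4525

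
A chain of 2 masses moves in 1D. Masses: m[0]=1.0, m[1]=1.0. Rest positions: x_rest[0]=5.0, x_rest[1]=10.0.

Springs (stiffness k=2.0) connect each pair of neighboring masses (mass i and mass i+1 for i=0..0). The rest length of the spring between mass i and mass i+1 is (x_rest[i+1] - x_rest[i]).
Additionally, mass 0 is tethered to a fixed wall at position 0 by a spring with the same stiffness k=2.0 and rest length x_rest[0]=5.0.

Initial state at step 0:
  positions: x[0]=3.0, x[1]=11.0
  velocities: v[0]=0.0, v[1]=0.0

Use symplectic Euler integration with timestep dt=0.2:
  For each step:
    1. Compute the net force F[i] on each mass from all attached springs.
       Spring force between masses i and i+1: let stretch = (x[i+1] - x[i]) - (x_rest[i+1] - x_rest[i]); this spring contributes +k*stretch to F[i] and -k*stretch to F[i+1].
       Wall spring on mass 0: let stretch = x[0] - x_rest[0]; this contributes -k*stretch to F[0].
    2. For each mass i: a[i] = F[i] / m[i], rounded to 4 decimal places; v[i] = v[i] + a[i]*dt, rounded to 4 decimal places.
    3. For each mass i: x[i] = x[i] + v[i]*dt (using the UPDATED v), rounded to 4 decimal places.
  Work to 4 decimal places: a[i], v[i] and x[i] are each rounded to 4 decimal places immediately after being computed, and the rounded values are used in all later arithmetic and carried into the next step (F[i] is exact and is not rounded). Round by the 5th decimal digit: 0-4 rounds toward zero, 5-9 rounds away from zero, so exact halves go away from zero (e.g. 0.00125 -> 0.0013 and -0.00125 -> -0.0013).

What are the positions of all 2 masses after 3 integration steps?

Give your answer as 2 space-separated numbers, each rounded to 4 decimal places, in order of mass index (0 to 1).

Step 0: x=[3.0000 11.0000] v=[0.0000 0.0000]
Step 1: x=[3.4000 10.7600] v=[2.0000 -1.2000]
Step 2: x=[4.1168 10.3312] v=[3.5840 -2.1440]
Step 3: x=[5.0014 9.8052] v=[4.4230 -2.6298]

Answer: 5.0014 9.8052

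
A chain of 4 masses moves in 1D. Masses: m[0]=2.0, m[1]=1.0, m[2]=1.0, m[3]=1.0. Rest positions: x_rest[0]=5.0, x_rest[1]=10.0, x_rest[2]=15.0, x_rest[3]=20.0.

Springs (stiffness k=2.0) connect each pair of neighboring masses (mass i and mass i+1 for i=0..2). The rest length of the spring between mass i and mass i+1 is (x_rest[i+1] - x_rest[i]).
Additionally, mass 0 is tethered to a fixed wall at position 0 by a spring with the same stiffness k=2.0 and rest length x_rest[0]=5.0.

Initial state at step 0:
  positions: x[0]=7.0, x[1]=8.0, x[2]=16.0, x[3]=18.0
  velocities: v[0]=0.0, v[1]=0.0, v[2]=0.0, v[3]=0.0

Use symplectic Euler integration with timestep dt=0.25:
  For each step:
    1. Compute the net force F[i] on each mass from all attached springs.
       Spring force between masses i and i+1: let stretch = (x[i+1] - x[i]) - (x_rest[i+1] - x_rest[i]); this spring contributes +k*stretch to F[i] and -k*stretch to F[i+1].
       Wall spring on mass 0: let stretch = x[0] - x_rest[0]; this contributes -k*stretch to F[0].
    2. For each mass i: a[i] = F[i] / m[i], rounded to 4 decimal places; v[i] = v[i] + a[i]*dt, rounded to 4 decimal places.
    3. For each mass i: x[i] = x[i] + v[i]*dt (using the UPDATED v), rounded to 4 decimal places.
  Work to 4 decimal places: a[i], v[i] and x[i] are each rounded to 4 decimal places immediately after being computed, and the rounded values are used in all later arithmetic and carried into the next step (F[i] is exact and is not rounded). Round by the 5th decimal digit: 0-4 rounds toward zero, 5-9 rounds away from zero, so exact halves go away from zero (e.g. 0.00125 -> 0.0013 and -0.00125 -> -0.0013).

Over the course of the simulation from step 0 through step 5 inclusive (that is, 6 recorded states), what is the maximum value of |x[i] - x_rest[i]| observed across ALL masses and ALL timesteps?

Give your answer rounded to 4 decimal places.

Answer: 2.3199

Derivation:
Step 0: x=[7.0000 8.0000 16.0000 18.0000] v=[0.0000 0.0000 0.0000 0.0000]
Step 1: x=[6.6250 8.8750 15.2500 18.3750] v=[-1.5000 3.5000 -3.0000 1.5000]
Step 2: x=[5.9766 10.2656 14.0938 18.9844] v=[-2.5938 5.5625 -4.6250 2.4375]
Step 3: x=[5.2227 11.5986 13.0704 19.6075] v=[-3.0157 5.3321 -4.0938 2.4922]
Step 4: x=[4.5409 12.3186 12.6801 20.0384] v=[-2.7274 2.8801 -1.5612 1.7237]
Step 5: x=[4.0614 12.1116 13.1644 20.1746] v=[-1.9182 -0.8280 1.9372 0.5446]
Max displacement = 2.3199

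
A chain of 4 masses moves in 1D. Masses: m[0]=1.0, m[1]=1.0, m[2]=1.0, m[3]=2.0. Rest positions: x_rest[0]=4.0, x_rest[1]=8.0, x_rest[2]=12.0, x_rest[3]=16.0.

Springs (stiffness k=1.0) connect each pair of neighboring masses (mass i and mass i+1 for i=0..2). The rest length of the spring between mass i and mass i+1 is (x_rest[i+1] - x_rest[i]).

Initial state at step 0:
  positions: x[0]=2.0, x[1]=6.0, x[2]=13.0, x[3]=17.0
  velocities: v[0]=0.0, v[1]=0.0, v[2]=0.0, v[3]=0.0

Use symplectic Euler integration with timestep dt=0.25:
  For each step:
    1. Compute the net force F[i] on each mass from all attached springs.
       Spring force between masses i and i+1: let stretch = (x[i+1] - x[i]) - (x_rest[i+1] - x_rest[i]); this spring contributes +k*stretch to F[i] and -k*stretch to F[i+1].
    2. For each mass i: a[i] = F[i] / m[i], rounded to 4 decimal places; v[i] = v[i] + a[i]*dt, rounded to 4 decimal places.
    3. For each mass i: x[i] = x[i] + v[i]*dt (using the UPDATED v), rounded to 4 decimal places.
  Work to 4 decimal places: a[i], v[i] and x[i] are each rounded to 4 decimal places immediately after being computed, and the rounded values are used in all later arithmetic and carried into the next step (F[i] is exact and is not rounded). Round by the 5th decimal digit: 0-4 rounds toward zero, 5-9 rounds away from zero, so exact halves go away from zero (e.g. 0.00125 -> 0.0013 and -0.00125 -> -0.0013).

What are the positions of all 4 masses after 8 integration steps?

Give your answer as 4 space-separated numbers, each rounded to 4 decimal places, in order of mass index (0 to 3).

Answer: 3.3885 8.0776 11.0378 16.2480

Derivation:
Step 0: x=[2.0000 6.0000 13.0000 17.0000] v=[0.0000 0.0000 0.0000 0.0000]
Step 1: x=[2.0000 6.1875 12.8125 17.0000] v=[0.0000 0.7500 -0.7500 0.0000]
Step 2: x=[2.0117 6.5274 12.4727 16.9941] v=[0.0469 1.3594 -1.3594 -0.0235]
Step 3: x=[2.0557 6.9566 12.0439 16.9719] v=[0.1758 1.7168 -1.7154 -0.0887]
Step 4: x=[2.1560 7.3975 11.6051 16.9207] v=[0.4010 1.7634 -1.7552 -0.2047]
Step 5: x=[2.3339 7.7737 11.2356 16.8284] v=[0.7114 1.5049 -1.4782 -0.3692]
Step 6: x=[2.6018 8.0263 10.9992 16.6863] v=[1.0714 1.0104 -0.9455 -0.5683]
Step 7: x=[2.9587 8.1257 10.9325 16.4915] v=[1.4275 0.3975 -0.2670 -0.7792]
Step 8: x=[3.3885 8.0776 11.0378 16.2480] v=[1.7193 -0.1926 0.4211 -0.9741]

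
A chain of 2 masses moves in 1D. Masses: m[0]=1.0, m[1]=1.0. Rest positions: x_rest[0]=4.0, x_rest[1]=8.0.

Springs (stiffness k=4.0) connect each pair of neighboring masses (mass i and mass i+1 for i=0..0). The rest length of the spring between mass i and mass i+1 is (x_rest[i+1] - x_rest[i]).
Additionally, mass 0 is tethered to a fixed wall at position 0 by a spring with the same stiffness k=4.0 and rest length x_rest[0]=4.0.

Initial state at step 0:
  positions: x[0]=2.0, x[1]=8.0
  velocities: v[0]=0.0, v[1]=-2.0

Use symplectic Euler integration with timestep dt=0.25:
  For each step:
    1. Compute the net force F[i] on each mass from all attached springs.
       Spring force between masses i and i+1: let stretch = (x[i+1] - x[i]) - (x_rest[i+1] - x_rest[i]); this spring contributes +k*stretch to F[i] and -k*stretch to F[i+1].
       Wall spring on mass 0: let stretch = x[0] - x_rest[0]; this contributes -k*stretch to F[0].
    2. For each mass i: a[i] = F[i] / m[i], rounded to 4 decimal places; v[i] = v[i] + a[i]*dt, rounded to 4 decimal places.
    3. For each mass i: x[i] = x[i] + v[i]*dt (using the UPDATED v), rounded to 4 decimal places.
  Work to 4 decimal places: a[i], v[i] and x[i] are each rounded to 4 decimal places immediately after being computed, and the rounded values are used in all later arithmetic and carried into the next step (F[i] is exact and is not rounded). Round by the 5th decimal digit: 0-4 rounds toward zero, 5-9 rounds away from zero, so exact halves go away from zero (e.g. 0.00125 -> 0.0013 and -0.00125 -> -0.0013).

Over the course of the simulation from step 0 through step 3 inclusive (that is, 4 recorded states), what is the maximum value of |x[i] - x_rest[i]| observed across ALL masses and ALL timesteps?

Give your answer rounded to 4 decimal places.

Answer: 2.4375

Derivation:
Step 0: x=[2.0000 8.0000] v=[0.0000 -2.0000]
Step 1: x=[3.0000 7.0000] v=[4.0000 -4.0000]
Step 2: x=[4.2500 6.0000] v=[5.0000 -4.0000]
Step 3: x=[4.8750 5.5625] v=[2.5000 -1.7500]
Max displacement = 2.4375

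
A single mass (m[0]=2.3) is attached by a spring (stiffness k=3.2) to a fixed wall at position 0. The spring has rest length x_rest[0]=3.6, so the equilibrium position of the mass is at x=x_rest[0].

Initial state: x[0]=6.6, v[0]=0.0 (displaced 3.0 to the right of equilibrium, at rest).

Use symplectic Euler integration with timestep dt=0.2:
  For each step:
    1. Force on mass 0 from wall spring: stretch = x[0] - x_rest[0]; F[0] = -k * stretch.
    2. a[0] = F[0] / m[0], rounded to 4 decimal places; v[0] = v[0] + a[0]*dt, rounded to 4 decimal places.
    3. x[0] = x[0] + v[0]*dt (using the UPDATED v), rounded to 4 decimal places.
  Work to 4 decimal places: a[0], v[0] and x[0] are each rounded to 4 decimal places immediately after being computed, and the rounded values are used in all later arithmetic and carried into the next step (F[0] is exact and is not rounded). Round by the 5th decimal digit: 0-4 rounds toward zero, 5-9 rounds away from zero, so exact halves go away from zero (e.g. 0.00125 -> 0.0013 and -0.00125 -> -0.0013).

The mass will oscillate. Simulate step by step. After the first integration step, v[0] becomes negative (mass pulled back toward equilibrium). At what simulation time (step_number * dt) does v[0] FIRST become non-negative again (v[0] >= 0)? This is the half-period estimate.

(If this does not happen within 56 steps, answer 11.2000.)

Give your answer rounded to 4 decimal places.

Answer: 2.8000

Derivation:
Step 0: x=[6.6000] v=[0.0000]
Step 1: x=[6.4330] v=[-0.8348]
Step 2: x=[6.1084] v=[-1.6231]
Step 3: x=[5.6442] v=[-2.3211]
Step 4: x=[5.0662] v=[-2.8899]
Step 5: x=[4.4066] v=[-3.2979]
Step 6: x=[3.7021] v=[-3.5223]
Step 7: x=[2.9920] v=[-3.5507]
Step 8: x=[2.3157] v=[-3.3815]
Step 9: x=[1.7109] v=[-3.0241]
Step 10: x=[1.2112] v=[-2.4984]
Step 11: x=[0.8445] v=[-1.8337]
Step 12: x=[0.6311] v=[-1.0670]
Step 13: x=[0.5829] v=[-0.2409]
Step 14: x=[0.7026] v=[0.5986]
First v>=0 after going negative at step 14, time=2.8000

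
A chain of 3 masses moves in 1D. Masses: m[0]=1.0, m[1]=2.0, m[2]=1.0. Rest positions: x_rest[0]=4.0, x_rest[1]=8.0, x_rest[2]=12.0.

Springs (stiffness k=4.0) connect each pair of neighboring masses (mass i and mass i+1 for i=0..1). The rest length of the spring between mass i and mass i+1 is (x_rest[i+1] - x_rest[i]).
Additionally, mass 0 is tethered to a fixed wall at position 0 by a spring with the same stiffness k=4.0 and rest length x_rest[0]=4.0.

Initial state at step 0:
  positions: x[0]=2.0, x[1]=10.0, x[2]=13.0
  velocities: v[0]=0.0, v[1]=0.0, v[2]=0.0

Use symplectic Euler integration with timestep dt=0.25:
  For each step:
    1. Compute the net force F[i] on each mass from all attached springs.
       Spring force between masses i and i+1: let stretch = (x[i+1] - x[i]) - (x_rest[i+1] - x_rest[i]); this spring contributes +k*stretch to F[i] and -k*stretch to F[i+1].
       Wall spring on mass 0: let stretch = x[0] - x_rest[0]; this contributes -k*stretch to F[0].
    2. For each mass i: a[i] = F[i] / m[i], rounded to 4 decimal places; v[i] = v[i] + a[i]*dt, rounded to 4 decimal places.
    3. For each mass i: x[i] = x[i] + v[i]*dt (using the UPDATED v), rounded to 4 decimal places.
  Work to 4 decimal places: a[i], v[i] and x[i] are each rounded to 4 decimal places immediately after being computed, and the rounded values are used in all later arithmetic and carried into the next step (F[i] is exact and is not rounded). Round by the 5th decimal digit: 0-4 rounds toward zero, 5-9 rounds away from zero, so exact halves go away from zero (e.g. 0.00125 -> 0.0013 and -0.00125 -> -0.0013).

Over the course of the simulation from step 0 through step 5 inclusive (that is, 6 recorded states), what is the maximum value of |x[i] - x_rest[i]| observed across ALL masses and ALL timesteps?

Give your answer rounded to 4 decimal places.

Answer: 3.0157

Derivation:
Step 0: x=[2.0000 10.0000 13.0000] v=[0.0000 0.0000 0.0000]
Step 1: x=[3.5000 9.3750 13.2500] v=[6.0000 -2.5000 1.0000]
Step 2: x=[5.5938 8.5000 13.5313] v=[8.3750 -3.5000 1.1250]
Step 3: x=[7.0157 7.8906 13.5547] v=[5.6874 -2.4375 0.0937]
Step 4: x=[6.9024 7.8799 13.1621] v=[-0.4534 -0.0429 -1.5704]
Step 5: x=[5.3078 8.4073 12.4490] v=[-6.3783 2.1095 -2.8526]
Max displacement = 3.0157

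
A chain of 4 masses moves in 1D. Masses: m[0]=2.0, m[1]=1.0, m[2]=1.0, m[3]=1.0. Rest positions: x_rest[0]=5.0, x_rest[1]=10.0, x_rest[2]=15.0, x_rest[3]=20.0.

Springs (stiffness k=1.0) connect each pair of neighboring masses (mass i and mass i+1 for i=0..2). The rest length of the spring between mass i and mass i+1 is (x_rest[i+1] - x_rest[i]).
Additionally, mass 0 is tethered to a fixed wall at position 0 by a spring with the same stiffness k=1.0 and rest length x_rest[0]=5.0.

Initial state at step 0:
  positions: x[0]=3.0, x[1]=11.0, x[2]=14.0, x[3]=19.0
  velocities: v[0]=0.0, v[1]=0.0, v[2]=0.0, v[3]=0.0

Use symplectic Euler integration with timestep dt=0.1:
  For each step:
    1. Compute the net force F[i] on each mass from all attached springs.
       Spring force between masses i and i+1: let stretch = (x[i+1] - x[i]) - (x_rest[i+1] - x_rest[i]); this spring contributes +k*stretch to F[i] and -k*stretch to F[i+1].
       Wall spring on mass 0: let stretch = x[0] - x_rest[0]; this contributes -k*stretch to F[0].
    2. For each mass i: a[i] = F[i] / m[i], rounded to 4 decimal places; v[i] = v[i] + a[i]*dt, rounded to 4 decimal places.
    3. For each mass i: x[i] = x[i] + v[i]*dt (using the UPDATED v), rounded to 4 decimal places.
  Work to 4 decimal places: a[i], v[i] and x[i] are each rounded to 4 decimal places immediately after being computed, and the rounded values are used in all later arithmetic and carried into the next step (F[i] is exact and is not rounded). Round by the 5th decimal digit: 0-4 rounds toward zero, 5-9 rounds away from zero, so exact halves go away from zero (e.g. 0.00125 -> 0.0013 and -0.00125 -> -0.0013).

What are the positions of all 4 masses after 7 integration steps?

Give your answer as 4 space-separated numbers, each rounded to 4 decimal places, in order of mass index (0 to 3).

Answer: 3.6396 9.7739 14.4536 19.0230

Derivation:
Step 0: x=[3.0000 11.0000 14.0000 19.0000] v=[0.0000 0.0000 0.0000 0.0000]
Step 1: x=[3.0250 10.9500 14.0200 19.0000] v=[0.2500 -0.5000 0.2000 0.0000]
Step 2: x=[3.0745 10.8515 14.0591 19.0002] v=[0.4950 -0.9855 0.3910 0.0020]
Step 3: x=[3.1475 10.7073 14.1155 19.0010] v=[0.7301 -1.4424 0.5644 0.0079]
Step 4: x=[3.2426 10.5215 14.1867 19.0029] v=[0.9507 -1.8576 0.7121 0.0194]
Step 5: x=[3.3579 10.2996 14.2694 19.0067] v=[1.1525 -2.2190 0.8272 0.0378]
Step 6: x=[3.4911 10.0480 14.3598 19.0131] v=[1.3317 -2.5162 0.9040 0.0641]
Step 7: x=[3.6396 9.7739 14.4536 19.0230] v=[1.4850 -2.7407 0.9382 0.0988]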